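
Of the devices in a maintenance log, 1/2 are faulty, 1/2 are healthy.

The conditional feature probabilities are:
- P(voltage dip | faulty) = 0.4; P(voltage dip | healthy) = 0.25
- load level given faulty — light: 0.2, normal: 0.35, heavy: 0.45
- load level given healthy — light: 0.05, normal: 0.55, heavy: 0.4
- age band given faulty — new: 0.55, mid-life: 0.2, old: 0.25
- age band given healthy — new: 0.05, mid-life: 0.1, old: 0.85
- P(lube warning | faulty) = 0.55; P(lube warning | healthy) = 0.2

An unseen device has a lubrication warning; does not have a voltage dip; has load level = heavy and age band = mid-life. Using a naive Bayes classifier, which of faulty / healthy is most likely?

faulty: 0.5 × (1−0.4) × 0.45 × 0.2 × 0.55 = 0.01485
healthy: 0.5 × (1−0.25) × 0.4 × 0.1 × 0.2 = 0.003
Highest score → faulty.

faulty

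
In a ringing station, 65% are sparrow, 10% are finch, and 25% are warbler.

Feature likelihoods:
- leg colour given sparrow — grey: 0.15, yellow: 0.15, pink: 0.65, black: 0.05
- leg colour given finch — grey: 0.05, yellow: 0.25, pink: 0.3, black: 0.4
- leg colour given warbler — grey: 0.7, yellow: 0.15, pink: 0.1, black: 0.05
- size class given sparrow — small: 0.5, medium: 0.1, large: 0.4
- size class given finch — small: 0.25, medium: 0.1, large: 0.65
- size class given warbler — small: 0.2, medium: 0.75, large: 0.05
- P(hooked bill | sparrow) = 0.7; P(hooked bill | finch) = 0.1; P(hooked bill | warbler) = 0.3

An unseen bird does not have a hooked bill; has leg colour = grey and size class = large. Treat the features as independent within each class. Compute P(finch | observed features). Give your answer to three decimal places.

sparrow: 0.65 × 0.15 × 0.4 × (1−0.7) = 0.0117
finch: 0.1 × 0.05 × 0.65 × (1−0.1) = 0.002925
warbler: 0.25 × 0.7 × 0.05 × (1−0.3) = 0.006125
P(finch | x) = 0.002925 / 0.02075 ≈ 0.141

0.141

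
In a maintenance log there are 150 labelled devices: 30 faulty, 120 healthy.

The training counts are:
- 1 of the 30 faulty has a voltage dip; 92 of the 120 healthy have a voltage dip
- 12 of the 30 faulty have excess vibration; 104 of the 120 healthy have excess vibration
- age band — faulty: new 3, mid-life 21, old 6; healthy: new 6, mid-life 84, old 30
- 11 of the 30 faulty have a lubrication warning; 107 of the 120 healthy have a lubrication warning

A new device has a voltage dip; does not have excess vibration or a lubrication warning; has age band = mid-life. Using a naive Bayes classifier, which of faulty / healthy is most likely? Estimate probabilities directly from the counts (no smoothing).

healthy

faulty: (30/150) × (1/30) × (18/30) × (21/30) × (19/30) ≈ 0.00177333
healthy: (120/150) × (92/120) × (16/120) × (84/120) × (13/120) ≈ 0.00620148
Highest score → healthy.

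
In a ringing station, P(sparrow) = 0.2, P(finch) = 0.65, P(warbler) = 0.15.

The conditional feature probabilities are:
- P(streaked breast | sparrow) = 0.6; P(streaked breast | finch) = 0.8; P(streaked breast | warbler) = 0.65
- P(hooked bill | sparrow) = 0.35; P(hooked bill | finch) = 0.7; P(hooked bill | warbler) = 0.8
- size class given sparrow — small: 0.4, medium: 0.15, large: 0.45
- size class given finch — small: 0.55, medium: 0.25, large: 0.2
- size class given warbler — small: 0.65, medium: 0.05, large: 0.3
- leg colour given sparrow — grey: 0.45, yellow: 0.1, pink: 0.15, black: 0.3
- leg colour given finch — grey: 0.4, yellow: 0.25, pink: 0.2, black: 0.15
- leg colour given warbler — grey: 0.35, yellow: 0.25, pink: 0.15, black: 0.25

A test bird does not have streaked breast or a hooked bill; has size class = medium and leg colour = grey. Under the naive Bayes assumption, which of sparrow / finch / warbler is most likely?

finch

sparrow: 0.2 × (1−0.6) × (1−0.35) × 0.15 × 0.45 = 0.00351
finch: 0.65 × (1−0.8) × (1−0.7) × 0.25 × 0.4 = 0.0039
warbler: 0.15 × (1−0.65) × (1−0.8) × 0.05 × 0.35 = 0.00018375
Highest score → finch.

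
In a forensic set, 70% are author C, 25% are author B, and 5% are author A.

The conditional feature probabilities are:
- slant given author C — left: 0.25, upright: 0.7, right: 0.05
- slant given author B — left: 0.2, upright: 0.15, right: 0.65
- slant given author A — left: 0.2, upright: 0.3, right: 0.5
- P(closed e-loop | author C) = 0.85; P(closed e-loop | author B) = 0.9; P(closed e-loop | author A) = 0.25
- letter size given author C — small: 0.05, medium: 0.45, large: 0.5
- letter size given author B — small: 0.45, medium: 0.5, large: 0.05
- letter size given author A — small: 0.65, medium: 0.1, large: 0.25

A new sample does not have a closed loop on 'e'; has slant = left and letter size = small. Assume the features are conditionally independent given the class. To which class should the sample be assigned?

author A

author C: 0.7 × 0.25 × (1−0.85) × 0.05 = 0.0013125
author B: 0.25 × 0.2 × (1−0.9) × 0.45 = 0.00225
author A: 0.05 × 0.2 × (1−0.25) × 0.65 = 0.004875
Highest score → author A.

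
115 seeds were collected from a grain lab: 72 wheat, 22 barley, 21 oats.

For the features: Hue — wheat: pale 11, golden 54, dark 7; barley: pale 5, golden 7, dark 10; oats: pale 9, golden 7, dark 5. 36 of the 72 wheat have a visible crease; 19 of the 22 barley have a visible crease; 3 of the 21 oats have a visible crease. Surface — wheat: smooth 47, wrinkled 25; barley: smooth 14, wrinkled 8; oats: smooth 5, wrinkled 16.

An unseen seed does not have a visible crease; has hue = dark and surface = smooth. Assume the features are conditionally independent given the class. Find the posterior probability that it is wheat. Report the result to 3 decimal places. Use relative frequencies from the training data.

wheat: (72/115) × (7/72) × (36/72) × (47/72) ≈ 0.0198671
barley: (22/115) × (10/22) × (3/22) × (14/22) ≈ 0.00754581
oats: (21/115) × (5/21) × (18/21) × (5/21) ≈ 0.00887311
P(wheat | x) = 0.0198671 / 0.03628602 ≈ 0.548

0.548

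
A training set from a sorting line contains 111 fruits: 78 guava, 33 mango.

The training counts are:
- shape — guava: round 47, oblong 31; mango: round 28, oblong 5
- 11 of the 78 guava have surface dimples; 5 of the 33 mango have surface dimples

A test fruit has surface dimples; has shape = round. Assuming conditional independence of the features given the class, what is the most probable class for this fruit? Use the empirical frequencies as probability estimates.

guava: (78/111) × (47/78) × (11/78) ≈ 0.0597136
mango: (33/111) × (28/33) × (5/33) ≈ 0.03822
Highest score → guava.

guava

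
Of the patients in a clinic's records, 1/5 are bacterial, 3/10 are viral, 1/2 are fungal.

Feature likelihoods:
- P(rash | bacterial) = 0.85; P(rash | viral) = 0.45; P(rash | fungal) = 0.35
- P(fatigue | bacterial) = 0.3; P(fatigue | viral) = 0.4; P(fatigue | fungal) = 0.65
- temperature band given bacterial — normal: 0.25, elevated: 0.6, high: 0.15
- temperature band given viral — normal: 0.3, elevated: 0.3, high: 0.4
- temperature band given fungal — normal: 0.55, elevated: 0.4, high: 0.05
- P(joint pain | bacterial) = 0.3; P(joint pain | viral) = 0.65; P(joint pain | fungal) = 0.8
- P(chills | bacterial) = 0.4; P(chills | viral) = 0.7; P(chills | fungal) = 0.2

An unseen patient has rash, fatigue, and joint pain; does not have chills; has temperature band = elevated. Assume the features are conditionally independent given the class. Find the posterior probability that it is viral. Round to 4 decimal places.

bacterial: 0.2 × 0.85 × 0.3 × 0.6 × 0.3 × (1−0.4) = 0.005508
viral: 0.3 × 0.45 × 0.4 × 0.3 × 0.65 × (1−0.7) = 0.003159
fungal: 0.5 × 0.35 × 0.65 × 0.4 × 0.8 × (1−0.2) = 0.02912
P(viral | x) = 0.003159 / 0.037787 ≈ 0.0836

0.0836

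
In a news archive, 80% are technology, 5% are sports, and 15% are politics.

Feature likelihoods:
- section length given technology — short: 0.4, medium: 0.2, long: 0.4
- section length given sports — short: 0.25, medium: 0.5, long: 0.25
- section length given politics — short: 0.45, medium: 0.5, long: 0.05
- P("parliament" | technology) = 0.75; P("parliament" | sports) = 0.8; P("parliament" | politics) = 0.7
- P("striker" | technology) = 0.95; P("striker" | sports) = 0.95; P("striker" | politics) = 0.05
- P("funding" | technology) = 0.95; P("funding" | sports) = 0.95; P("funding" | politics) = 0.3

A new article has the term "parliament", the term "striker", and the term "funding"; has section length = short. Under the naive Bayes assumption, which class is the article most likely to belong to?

technology

technology: 0.8 × 0.4 × 0.75 × 0.95 × 0.95 = 0.2166
sports: 0.05 × 0.25 × 0.8 × 0.95 × 0.95 = 0.009025
politics: 0.15 × 0.45 × 0.7 × 0.05 × 0.3 = 0.00070875
Highest score → technology.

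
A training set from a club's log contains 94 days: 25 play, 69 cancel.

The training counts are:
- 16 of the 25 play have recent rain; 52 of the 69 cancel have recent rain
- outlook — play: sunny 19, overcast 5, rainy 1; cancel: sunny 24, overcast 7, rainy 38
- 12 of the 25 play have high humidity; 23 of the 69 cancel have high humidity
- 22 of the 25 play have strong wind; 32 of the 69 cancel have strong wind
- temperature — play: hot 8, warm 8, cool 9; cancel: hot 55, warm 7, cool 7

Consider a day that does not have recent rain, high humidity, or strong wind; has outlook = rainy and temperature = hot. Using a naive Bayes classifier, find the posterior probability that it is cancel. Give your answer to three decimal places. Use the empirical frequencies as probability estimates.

play: (25/94) × (9/25) × (1/25) × (13/25) × (3/25) × (8/25) ≈ 0.0000764732
cancel: (69/94) × (17/69) × (38/69) × (46/69) × (37/69) × (55/69) ≈ 0.0283812
P(cancel | x) = 0.0283812 / 0.0284576732 ≈ 0.997

0.997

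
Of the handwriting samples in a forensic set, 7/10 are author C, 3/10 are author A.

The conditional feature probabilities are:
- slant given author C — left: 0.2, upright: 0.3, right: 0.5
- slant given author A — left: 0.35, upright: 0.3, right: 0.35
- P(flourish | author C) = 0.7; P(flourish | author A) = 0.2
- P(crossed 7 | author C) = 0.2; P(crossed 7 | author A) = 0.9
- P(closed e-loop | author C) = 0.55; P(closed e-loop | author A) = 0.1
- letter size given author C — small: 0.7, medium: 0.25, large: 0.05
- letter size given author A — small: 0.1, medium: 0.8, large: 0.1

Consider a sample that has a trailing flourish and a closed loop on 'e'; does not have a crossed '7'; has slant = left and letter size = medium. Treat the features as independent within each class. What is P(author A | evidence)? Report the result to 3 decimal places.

author C: 0.7 × 0.2 × 0.7 × (1−0.2) × 0.55 × 0.25 = 0.01078
author A: 0.3 × 0.35 × 0.2 × (1−0.9) × 0.1 × 0.8 = 0.000168
P(author A | x) = 0.000168 / 0.010948 ≈ 0.015

0.015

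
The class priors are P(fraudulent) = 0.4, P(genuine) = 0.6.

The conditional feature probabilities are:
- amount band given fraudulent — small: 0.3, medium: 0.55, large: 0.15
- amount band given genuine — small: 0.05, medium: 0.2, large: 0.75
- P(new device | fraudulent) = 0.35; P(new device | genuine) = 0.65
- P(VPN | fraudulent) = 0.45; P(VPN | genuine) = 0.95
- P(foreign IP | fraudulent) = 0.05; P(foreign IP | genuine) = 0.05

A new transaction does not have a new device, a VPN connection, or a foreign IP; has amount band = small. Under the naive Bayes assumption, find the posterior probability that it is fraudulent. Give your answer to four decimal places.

0.9879

fraudulent: 0.4 × 0.3 × (1−0.35) × (1−0.45) × (1−0.05) = 0.040755
genuine: 0.6 × 0.05 × (1−0.65) × (1−0.95) × (1−0.05) = 0.00049875
P(fraudulent | x) = 0.040755 / 0.04125375 ≈ 0.9879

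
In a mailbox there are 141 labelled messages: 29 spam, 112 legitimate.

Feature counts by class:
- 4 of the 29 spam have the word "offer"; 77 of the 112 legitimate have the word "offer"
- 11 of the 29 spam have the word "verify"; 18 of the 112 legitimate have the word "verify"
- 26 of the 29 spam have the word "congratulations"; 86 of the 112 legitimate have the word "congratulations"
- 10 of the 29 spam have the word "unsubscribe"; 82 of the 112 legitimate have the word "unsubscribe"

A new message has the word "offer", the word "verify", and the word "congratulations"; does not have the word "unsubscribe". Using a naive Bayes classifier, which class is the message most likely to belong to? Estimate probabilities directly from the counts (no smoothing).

legitimate

spam: (29/141) × (4/29) × (11/29) × (26/29) × (19/29) ≈ 0.00632072
legitimate: (112/141) × (77/112) × (18/112) × (86/112) × (30/112) ≈ 0.0180514
Highest score → legitimate.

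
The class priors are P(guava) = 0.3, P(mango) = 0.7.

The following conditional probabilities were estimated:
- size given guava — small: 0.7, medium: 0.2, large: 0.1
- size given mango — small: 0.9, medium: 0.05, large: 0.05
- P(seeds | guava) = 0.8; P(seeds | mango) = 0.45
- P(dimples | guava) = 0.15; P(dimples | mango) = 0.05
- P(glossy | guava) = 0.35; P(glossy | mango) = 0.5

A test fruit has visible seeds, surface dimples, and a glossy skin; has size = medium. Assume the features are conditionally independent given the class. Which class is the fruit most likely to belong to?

guava

guava: 0.3 × 0.2 × 0.8 × 0.15 × 0.35 = 0.00252
mango: 0.7 × 0.05 × 0.45 × 0.05 × 0.5 = 0.00039375
Highest score → guava.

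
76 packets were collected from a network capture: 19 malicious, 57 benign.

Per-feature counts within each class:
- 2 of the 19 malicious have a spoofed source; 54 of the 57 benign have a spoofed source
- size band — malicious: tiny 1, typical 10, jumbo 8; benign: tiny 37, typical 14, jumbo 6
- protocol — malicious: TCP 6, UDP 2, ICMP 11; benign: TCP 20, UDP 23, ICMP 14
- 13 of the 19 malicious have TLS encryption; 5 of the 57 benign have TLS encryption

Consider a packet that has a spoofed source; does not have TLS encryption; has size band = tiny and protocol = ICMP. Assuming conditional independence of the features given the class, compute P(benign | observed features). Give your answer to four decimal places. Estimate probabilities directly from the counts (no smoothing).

malicious: (19/76) × (2/19) × (1/19) × (11/19) × (6/19) ≈ 0.000253221
benign: (57/76) × (54/57) × (37/57) × (14/57) × (52/57) ≈ 0.103345
P(benign | x) = 0.103345 / 0.103598221 ≈ 0.9976

0.9976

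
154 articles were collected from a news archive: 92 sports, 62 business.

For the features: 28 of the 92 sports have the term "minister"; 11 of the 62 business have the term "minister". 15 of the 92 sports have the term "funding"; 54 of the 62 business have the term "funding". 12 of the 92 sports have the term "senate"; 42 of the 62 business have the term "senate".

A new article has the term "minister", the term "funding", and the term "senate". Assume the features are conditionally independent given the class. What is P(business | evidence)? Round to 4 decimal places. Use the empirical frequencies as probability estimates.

0.9160

sports: (92/154) × (28/92) × (15/92) × (12/92) ≈ 0.00386664
business: (62/154) × (11/62) × (54/62) × (42/62) ≈ 0.0421436
P(business | x) = 0.0421436 / 0.04601024 ≈ 0.9160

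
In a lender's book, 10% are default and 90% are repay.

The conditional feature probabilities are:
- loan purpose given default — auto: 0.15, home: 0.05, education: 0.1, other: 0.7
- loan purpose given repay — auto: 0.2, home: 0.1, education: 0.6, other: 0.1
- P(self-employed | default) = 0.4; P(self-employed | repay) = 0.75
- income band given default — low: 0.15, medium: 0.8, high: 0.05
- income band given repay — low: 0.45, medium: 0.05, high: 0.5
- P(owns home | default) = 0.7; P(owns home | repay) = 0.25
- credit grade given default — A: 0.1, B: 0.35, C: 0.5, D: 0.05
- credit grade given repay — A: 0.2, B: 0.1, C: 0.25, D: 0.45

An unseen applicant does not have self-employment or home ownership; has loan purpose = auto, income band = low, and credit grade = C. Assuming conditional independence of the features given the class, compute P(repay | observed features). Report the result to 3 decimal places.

default: 0.1 × 0.15 × (1−0.4) × 0.15 × (1−0.7) × 0.5 = 0.0002025
repay: 0.9 × 0.2 × (1−0.75) × 0.45 × (1−0.25) × 0.25 = 0.003796875
P(repay | x) = 0.003796875 / 0.003999375 ≈ 0.949

0.949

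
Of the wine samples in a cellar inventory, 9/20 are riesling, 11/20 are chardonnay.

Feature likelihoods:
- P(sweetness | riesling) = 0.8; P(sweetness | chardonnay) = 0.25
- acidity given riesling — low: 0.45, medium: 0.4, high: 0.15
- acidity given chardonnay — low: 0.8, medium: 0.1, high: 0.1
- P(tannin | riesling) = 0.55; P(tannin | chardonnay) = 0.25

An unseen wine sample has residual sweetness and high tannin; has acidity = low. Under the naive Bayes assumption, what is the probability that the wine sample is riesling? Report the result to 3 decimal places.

0.764

riesling: 0.45 × 0.8 × 0.45 × 0.55 = 0.0891
chardonnay: 0.55 × 0.25 × 0.8 × 0.25 = 0.0275
P(riesling | x) = 0.0891 / 0.1166 ≈ 0.764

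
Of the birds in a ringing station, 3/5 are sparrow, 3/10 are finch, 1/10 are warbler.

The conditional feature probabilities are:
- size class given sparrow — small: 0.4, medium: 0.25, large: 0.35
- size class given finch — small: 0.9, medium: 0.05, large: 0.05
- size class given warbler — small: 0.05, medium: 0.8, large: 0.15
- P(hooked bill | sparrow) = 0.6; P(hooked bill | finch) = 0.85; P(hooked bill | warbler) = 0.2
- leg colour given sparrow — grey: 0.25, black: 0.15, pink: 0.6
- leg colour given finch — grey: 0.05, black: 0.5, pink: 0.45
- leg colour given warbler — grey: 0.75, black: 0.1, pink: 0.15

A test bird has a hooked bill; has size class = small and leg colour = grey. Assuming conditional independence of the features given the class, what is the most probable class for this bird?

sparrow: 0.6 × 0.4 × 0.6 × 0.25 = 0.036
finch: 0.3 × 0.9 × 0.85 × 0.05 = 0.011475
warbler: 0.1 × 0.05 × 0.2 × 0.75 = 0.00075
Highest score → sparrow.

sparrow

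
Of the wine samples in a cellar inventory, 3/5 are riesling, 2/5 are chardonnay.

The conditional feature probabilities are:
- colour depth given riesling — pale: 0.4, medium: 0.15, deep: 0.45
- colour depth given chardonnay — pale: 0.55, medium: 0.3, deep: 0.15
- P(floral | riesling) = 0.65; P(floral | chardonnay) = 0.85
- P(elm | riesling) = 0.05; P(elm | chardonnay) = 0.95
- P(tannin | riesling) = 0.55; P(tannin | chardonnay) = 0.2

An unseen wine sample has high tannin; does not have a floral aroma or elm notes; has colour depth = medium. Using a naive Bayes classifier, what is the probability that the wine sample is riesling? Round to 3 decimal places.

riesling: 0.6 × 0.15 × (1−0.65) × (1−0.05) × 0.55 = 0.01645875
chardonnay: 0.4 × 0.3 × (1−0.85) × (1−0.95) × 0.2 = 0.00018
P(riesling | x) = 0.01645875 / 0.01663875 ≈ 0.989

0.989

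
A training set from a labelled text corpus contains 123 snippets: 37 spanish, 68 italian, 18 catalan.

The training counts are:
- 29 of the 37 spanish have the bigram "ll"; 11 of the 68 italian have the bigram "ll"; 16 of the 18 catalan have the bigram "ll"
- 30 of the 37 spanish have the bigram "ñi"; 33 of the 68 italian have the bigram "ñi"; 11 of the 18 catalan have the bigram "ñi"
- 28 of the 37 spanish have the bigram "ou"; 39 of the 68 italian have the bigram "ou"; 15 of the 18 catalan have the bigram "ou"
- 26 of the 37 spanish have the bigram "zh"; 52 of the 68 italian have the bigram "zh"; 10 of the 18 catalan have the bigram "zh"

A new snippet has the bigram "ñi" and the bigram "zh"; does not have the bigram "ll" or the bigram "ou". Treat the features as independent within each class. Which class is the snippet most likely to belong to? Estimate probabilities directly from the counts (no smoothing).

spanish: (37/123) × (8/37) × (30/37) × (9/37) × (26/37) ≈ 0.00901398
italian: (68/123) × (57/68) × (33/68) × (29/68) × (52/68) ≈ 0.0733429
catalan: (18/123) × (2/18) × (11/18) × (3/18) × (10/18) ≈ 0.000920071
Highest score → italian.

italian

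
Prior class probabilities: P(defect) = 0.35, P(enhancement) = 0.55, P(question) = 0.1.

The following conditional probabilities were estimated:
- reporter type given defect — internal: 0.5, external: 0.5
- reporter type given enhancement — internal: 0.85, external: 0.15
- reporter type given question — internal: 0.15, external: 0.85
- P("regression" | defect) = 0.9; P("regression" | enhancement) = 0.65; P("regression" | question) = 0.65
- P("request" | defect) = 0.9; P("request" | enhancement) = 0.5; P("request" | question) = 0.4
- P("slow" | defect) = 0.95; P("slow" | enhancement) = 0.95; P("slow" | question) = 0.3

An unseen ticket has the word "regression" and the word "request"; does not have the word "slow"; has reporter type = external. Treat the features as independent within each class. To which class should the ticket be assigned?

question

defect: 0.35 × 0.5 × 0.9 × 0.9 × (1−0.95) = 0.0070875
enhancement: 0.55 × 0.15 × 0.65 × 0.5 × (1−0.95) = 0.001340625
question: 0.1 × 0.85 × 0.65 × 0.4 × (1−0.3) = 0.01547
Highest score → question.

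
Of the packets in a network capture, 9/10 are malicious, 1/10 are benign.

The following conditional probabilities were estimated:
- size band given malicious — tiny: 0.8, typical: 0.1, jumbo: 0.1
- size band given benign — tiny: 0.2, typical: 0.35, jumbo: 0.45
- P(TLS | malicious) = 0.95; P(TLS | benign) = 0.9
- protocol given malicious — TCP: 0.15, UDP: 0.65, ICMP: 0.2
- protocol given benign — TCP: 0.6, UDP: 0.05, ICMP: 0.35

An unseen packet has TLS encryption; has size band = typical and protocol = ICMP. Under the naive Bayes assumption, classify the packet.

malicious: 0.9 × 0.1 × 0.95 × 0.2 = 0.0171
benign: 0.1 × 0.35 × 0.9 × 0.35 = 0.011025
Highest score → malicious.

malicious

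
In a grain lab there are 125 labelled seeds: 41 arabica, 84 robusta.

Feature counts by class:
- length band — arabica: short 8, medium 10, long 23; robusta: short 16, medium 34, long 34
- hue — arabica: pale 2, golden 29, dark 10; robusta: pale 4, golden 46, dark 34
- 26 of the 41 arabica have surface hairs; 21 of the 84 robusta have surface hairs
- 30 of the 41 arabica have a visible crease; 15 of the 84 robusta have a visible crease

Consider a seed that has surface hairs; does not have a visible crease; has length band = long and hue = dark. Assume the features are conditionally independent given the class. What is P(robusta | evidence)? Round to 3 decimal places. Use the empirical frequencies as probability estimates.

0.748

arabica: (41/125) × (23/41) × (10/41) × (26/41) × (11/41) ≈ 0.00763541
robusta: (84/125) × (34/84) × (34/84) × (21/84) × (69/84) ≈ 0.0226088
P(robusta | x) = 0.0226088 / 0.03024421 ≈ 0.748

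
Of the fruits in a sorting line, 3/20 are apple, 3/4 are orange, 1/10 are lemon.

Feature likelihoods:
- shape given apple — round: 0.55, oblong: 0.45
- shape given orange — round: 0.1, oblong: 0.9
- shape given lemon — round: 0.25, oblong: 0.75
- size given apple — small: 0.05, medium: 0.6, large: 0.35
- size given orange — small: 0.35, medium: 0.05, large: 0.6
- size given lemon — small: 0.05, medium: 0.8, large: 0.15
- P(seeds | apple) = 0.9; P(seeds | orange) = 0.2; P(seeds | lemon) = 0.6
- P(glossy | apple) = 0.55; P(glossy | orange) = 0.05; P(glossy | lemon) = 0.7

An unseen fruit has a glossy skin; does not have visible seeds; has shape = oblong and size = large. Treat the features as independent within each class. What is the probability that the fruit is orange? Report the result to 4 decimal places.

apple: 0.15 × 0.45 × 0.35 × (1−0.9) × 0.55 = 0.001299375
orange: 0.75 × 0.9 × 0.6 × (1−0.2) × 0.05 = 0.0162
lemon: 0.1 × 0.75 × 0.15 × (1−0.6) × 0.7 = 0.00315
P(orange | x) = 0.0162 / 0.020649375 ≈ 0.7845

0.7845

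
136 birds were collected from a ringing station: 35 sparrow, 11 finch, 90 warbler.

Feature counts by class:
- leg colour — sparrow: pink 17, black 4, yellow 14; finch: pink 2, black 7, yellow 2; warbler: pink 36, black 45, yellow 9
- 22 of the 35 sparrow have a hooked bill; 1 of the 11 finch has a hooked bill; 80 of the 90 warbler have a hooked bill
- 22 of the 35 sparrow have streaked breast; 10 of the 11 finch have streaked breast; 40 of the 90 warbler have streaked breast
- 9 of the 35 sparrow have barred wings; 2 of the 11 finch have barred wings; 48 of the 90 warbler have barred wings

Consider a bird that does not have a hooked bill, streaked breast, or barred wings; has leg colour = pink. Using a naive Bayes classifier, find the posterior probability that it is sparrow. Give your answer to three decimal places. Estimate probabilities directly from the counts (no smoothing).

0.598

sparrow: (35/136) × (17/35) × (13/35) × (13/35) × (26/35) ≈ 0.0128105
finch: (11/136) × (2/11) × (10/11) × (1/11) × (9/11) ≈ 0.000994387
warbler: (90/136) × (36/90) × (10/90) × (50/90) × (42/90) ≈ 0.00762527
P(sparrow | x) = 0.0128105 / 0.021430157 ≈ 0.598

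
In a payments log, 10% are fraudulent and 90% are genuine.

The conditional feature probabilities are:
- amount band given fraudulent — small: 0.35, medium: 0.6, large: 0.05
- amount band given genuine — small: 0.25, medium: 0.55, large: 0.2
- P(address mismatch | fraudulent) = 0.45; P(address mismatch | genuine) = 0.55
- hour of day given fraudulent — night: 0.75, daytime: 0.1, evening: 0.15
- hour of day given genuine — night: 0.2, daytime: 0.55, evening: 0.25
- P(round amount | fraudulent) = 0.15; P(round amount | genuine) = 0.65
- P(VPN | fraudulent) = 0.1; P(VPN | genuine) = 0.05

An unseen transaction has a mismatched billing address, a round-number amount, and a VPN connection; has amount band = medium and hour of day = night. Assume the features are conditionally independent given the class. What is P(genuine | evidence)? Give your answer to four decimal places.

fraudulent: 0.1 × 0.6 × 0.45 × 0.75 × 0.15 × 0.1 = 0.00030375
genuine: 0.9 × 0.55 × 0.55 × 0.2 × 0.65 × 0.05 = 0.001769625
P(genuine | x) = 0.001769625 / 0.002073375 ≈ 0.8535

0.8535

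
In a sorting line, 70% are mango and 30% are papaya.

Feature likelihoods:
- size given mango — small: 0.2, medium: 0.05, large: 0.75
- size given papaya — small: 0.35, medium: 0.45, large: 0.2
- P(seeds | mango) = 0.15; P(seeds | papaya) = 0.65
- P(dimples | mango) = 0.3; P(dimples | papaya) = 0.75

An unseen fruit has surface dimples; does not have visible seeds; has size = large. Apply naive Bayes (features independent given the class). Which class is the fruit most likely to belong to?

mango

mango: 0.7 × 0.75 × (1−0.15) × 0.3 = 0.133875
papaya: 0.3 × 0.2 × (1−0.65) × 0.75 = 0.01575
Highest score → mango.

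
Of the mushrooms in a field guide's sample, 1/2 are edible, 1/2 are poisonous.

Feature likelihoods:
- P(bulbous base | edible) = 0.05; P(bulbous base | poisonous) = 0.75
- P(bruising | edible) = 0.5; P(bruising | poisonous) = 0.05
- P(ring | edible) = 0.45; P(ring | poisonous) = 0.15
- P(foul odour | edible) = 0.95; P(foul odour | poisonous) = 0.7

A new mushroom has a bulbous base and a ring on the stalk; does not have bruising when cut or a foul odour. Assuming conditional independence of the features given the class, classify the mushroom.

edible: 0.5 × 0.05 × (1−0.5) × 0.45 × (1−0.95) = 0.00028125
poisonous: 0.5 × 0.75 × (1−0.05) × 0.15 × (1−0.7) = 0.01603125
Highest score → poisonous.

poisonous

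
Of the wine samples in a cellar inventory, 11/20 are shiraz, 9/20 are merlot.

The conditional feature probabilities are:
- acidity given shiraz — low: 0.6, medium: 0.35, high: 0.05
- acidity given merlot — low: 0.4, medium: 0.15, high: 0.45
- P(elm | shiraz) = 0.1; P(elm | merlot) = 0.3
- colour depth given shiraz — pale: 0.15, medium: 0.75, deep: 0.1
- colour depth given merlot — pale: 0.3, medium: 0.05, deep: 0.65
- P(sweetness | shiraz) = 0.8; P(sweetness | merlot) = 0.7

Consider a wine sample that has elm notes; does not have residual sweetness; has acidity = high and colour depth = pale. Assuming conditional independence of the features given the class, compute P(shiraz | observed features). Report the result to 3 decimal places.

0.015

shiraz: 0.55 × 0.05 × 0.1 × 0.15 × (1−0.8) = 0.0000825
merlot: 0.45 × 0.45 × 0.3 × 0.3 × (1−0.7) = 0.0054675
P(shiraz | x) = 0.0000825 / 0.00555 ≈ 0.015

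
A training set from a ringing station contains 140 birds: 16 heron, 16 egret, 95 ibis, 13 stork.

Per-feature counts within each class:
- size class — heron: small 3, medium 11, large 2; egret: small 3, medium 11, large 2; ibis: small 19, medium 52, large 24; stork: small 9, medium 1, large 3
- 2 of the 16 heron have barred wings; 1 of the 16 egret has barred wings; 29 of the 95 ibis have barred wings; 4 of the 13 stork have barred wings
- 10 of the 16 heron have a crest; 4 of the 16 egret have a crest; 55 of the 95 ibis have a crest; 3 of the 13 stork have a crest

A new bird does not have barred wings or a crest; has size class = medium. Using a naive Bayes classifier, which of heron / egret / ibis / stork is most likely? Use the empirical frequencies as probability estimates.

ibis

heron: (16/140) × (11/16) × (14/16) × (6/16) = 0.02578125
egret: (16/140) × (11/16) × (15/16) × (12/16) ≈ 0.0552455
ibis: (95/140) × (52/95) × (66/95) × (40/95) ≈ 0.108651
stork: (13/140) × (1/13) × (9/13) × (10/13) ≈ 0.00380389
Highest score → ibis.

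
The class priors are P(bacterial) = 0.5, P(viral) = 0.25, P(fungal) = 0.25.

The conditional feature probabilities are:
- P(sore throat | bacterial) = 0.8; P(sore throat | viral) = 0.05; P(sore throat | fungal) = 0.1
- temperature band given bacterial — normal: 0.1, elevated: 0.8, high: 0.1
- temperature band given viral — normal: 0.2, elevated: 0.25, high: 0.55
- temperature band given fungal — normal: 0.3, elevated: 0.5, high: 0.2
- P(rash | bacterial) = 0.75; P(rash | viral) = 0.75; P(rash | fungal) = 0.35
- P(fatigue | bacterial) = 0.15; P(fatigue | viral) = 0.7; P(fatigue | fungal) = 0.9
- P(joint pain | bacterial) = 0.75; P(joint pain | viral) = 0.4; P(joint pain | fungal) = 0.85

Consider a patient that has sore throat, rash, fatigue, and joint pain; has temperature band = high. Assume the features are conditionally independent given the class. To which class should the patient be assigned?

bacterial: 0.5 × 0.8 × 0.1 × 0.75 × 0.15 × 0.75 = 0.003375
viral: 0.25 × 0.05 × 0.55 × 0.75 × 0.7 × 0.4 = 0.00144375
fungal: 0.25 × 0.1 × 0.2 × 0.35 × 0.9 × 0.85 = 0.00133875
Highest score → bacterial.

bacterial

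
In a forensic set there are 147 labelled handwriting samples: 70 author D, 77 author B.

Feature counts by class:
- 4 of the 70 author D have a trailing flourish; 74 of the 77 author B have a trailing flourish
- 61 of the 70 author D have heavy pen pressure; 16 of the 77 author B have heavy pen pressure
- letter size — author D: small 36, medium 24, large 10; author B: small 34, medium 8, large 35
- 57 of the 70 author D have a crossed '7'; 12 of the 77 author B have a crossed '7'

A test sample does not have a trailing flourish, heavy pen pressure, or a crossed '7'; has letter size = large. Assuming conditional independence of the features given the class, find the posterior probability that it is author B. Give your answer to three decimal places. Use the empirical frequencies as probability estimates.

0.802

author D: (70/147) × (66/70) × (9/70) × (10/70) × (13/70) ≈ 0.0015315
author B: (77/147) × (3/77) × (61/77) × (35/77) × (65/77) ≈ 0.00620359
P(author B | x) = 0.00620359 / 0.00773509 ≈ 0.802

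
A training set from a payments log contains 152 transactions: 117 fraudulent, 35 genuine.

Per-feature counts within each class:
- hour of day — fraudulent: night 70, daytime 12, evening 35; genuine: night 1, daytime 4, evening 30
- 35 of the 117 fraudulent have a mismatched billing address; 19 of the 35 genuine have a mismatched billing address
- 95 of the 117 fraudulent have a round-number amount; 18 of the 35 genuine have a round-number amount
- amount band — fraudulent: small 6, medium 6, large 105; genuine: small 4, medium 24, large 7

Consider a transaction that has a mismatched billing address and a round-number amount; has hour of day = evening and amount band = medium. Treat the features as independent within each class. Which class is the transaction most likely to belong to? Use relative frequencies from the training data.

fraudulent: (117/152) × (35/117) × (35/117) × (95/117) × (6/117) ≈ 0.0028682
genuine: (35/152) × (30/35) × (19/35) × (18/35) × (24/35) ≈ 0.0377843
Highest score → genuine.

genuine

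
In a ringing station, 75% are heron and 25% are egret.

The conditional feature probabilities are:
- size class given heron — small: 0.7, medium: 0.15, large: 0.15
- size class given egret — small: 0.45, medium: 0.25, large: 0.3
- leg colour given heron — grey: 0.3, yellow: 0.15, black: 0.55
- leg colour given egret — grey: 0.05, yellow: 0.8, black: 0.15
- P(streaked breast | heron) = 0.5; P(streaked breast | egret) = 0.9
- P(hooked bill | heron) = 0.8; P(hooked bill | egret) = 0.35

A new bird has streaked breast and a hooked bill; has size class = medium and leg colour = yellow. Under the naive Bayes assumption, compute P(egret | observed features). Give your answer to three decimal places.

0.700

heron: 0.75 × 0.15 × 0.15 × 0.5 × 0.8 = 0.00675
egret: 0.25 × 0.25 × 0.8 × 0.9 × 0.35 = 0.01575
P(egret | x) = 0.01575 / 0.0225 ≈ 0.700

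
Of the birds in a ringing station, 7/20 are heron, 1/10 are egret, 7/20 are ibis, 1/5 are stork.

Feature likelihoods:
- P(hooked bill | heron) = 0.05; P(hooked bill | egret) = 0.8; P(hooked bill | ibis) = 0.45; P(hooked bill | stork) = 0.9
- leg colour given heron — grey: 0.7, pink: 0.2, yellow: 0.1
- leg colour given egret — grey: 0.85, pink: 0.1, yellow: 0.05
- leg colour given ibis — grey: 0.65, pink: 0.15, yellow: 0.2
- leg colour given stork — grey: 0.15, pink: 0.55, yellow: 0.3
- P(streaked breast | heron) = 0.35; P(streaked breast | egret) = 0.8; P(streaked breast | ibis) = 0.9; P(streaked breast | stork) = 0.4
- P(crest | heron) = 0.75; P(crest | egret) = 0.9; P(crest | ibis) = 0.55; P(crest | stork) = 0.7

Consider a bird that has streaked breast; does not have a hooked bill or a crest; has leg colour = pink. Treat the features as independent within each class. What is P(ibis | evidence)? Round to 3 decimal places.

heron: 0.35 × (1−0.05) × 0.2 × 0.35 × (1−0.75) = 0.00581875
egret: 0.1 × (1−0.8) × 0.1 × 0.8 × (1−0.9) = 0.00016
ibis: 0.35 × (1−0.45) × 0.15 × 0.9 × (1−0.55) = 0.011694375
stork: 0.2 × (1−0.9) × 0.55 × 0.4 × (1−0.7) = 0.00132
P(ibis | x) = 0.011694375 / 0.018993125 ≈ 0.616

0.616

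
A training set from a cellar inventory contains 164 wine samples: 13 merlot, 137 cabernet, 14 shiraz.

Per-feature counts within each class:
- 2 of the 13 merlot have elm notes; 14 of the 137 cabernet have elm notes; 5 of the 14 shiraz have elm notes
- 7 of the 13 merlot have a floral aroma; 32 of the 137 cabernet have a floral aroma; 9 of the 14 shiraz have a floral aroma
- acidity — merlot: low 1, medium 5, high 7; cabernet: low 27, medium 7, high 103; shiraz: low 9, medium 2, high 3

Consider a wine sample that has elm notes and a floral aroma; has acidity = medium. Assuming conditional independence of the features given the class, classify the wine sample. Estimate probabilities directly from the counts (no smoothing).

shiraz

merlot: (13/164) × (2/13) × (7/13) × (5/13) ≈ 0.00252562
cabernet: (137/164) × (14/137) × (32/137) × (7/137) ≈ 0.00101881
shiraz: (14/164) × (5/14) × (9/14) × (2/14) ≈ 0.0027999
Highest score → shiraz.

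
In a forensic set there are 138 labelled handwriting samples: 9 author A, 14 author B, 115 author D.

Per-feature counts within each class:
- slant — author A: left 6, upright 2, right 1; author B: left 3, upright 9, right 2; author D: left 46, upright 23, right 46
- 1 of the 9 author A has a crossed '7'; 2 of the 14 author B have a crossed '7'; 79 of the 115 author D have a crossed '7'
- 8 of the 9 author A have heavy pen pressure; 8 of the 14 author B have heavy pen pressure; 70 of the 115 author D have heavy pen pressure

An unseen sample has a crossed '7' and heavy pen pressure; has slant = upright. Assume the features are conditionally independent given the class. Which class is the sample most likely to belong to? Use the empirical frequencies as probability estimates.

author D

author A: (9/138) × (2/9) × (1/9) × (8/9) ≈ 0.00143138
author B: (14/138) × (9/14) × (2/14) × (8/14) ≈ 0.00532387
author D: (115/138) × (23/115) × (79/115) × (70/115) ≈ 0.0696912
Highest score → author D.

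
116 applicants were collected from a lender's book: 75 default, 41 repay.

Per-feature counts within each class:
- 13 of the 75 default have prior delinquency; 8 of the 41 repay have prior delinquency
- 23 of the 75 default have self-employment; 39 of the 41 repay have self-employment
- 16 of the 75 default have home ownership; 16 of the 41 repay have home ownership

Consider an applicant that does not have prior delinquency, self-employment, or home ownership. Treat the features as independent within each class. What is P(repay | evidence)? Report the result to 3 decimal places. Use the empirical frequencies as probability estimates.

0.028

default: (75/116) × (62/75) × (52/75) × (59/75) ≈ 0.291519
repay: (41/116) × (33/41) × (2/41) × (25/41) ≈ 0.00846171
P(repay | x) = 0.00846171 / 0.29998071 ≈ 0.028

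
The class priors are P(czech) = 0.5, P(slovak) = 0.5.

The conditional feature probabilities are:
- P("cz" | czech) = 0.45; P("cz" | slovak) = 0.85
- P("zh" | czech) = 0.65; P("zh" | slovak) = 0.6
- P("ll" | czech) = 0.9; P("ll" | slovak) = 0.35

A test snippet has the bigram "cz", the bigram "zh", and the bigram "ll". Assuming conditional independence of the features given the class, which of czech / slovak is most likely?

czech

czech: 0.5 × 0.45 × 0.65 × 0.9 = 0.131625
slovak: 0.5 × 0.85 × 0.6 × 0.35 = 0.08925
Highest score → czech.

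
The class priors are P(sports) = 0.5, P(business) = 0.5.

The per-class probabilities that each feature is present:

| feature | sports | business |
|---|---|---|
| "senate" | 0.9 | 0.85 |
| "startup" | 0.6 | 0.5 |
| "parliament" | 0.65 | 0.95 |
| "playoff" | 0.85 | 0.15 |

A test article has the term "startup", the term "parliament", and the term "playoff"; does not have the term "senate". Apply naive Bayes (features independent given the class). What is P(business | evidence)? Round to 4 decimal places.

0.2438

sports: 0.5 × (1−0.9) × 0.6 × 0.65 × 0.85 = 0.016575
business: 0.5 × (1−0.85) × 0.5 × 0.95 × 0.15 = 0.00534375
P(business | x) = 0.00534375 / 0.02191875 ≈ 0.2438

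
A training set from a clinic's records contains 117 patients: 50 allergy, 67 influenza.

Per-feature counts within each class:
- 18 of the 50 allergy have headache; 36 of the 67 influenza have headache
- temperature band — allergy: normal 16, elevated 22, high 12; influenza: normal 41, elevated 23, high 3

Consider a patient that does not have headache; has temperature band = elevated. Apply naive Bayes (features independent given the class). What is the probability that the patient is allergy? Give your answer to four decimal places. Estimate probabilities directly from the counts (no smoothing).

allergy: (50/117) × (32/50) × (22/50) ≈ 0.120342
influenza: (67/117) × (31/67) × (23/67) ≈ 0.0909555
P(allergy | x) = 0.120342 / 0.2112975 ≈ 0.5695

0.5695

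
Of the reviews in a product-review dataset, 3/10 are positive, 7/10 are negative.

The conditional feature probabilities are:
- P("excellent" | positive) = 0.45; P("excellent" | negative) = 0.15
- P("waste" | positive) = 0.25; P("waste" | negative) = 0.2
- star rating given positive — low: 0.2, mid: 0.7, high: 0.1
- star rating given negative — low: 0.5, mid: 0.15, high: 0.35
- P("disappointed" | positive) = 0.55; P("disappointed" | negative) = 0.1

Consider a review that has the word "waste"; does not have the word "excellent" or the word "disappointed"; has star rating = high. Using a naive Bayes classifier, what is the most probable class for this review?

negative

positive: 0.3 × (1−0.45) × 0.25 × 0.1 × (1−0.55) = 0.00185625
negative: 0.7 × (1−0.15) × 0.2 × 0.35 × (1−0.1) = 0.037485
Highest score → negative.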